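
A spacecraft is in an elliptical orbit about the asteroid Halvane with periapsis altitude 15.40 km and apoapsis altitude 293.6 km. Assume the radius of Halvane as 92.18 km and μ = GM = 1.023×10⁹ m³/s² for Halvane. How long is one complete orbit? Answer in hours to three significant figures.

T ≈ 6.69 hours

r_p = 92.18 + 15.40 = 107.58 km = 1.0758×10⁵ m.
r_a = 92.18 + 293.6 = 385.78 km = 3.8578×10⁵ m.
Semi-major axis a = (r_p + r_a)/2 = (107.58 + 385.78)/2 = 246.68 km = 2.467×10⁵ m.
By Kepler's third law T = 2π√(a³/μ) = 2π × 3.831×10³ = 2.407×10⁴ s.
= 6.686 hours.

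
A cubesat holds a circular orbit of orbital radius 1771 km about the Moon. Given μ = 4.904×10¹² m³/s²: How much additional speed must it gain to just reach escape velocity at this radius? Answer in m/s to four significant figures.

Δv ≈ 689.3 m/s

r = 1771 km = 1.771×10⁶ m.
Circular speed v_c = √(μ/r) = 1664 m/s.
Escape speed v_esc = √(2μ/r) = √2 × v_c = 2353 m/s.
Δv = v_esc − v_c = 689.3 m/s.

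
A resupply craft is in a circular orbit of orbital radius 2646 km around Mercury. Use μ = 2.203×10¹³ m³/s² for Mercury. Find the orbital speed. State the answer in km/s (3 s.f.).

v ≈ 2.89 km/s

r = 2646 km = 2.646×10⁶ m.
For a circular orbit v = √(μ/r) = √(2.203×10¹³ / 2.646×10⁶) = √(8.326×10⁶) = 2885 m/s.
That is 2.885 km/s.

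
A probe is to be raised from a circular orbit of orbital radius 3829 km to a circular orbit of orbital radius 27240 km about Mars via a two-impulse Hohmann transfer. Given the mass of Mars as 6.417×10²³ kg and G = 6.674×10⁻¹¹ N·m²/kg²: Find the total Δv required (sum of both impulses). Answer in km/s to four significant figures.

Δv_total ≈ 1.716 km/s

μ = GM = 6.674×10⁻¹¹ × 6.417×10²³ = 4.283×10¹³ m³/s².
r₁ = 3829 km = 3.829×10⁶ m.
r₂ = 27240 km = 2.724×10⁷ m.
Transfer ellipse a_t = (r₁ + r₂)/2 = 1.553×10⁷ m.
At r₁: circular v_c1 = √(μ/r₁) = 3344 m/s; transfer-periapsis v_p = √[μ(2/r₁ − 1/a_t)] = 4429 m/s.
Δv₁ = v_p − v_c1 = 1084 m/s.
At r₂: circular v_c2 = √(μ/r₂) = 1254 m/s; transfer-apoapsis v_a = √[μ(2/r₂ − 1/a_t)] = 622.5 m/s.
Δv₂ = v_c2 − v_a = 631.4 m/s.
Total Δv = Δv₁ + Δv₂ = 1716 m/s = 1.716 km/s.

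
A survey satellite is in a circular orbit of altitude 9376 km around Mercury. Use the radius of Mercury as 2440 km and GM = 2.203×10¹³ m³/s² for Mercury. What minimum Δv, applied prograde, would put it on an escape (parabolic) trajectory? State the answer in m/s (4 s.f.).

r = 2440 + 9376 = 11816 km = 1.1816×10⁷ m.
Circular speed v_c = √(μ/r) = 1365 m/s.
Escape speed v_esc = √(2μ/r) = √2 × v_c = 1931 m/s.
Δv = v_esc − v_c = 565.6 m/s.

Δv ≈ 565.6 m/s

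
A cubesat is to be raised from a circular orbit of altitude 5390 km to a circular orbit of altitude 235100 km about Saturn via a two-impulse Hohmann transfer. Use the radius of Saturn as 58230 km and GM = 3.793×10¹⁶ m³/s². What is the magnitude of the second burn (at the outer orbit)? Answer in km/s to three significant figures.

r₁ = 58230 + 5390 = 63620 km = 6.3620×10⁷ m.
r₂ = 58230 + 235100 = 293330 km = 2.9333×10⁸ m.
Transfer ellipse a_t = (r₁ + r₂)/2 = 1.785×10⁸ m.
At r₁: circular v_c1 = √(μ/r₁) = 24420 m/s; transfer-perikrone v_p = √[μ(2/r₁ − 1/a_t)] = 31300 m/s.
At r₂: circular v_c2 = √(μ/r₂) = 11370 m/s; transfer-apokrone v_a = √[μ(2/r₂ − 1/a_t)] = 6789 m/s.
Δv₂ = v_c2 − v_a = 4582 m/s.
= 4.582 km/s.

Δv ≈ 4.58 km/s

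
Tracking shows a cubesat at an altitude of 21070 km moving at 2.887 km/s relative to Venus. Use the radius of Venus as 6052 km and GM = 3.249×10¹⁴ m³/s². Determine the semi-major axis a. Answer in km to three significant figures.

a ≈ 20800 km

r = 6052 + 21070 = 27122 km = 2.712×10⁷ m.
Specific orbital energy ε = v²/2 − μ/r = (2887)²/2 − 3.249×10¹⁴/2.712×10⁷ = -7.812×10⁶ J/kg.
Since ε = −μ/(2a), a = −μ/(2ε) = 2.080×10⁷ m = 20795 km.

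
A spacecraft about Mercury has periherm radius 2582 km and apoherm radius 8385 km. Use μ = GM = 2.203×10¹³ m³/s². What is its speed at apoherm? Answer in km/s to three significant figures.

Semi-major axis a = (r_p + r_a)/2 = 5483.5 km = 5.484×10⁶ m.
Vis-viva: v² = μ(2/r − 1/a) = 2.203×10¹³ × (2.385×10⁻⁷ − 1.824×10⁻⁷) = 1.237×10⁶ m²/s².
v = 1112 m/s = 1.112 km/s.

v ≈ 1.11 km/s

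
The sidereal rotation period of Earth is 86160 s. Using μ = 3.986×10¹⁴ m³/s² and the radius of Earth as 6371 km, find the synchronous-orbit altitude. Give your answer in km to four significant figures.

A synchronous orbit has period T, so by Kepler's third law a = (μT²/4π²)^(1/3).
μT²/4π² = 3.986×10¹⁴ × (8.616×10⁴)² / 39.48 = 7.495×10²² m³.
a = 4.216×10⁷ m = 42163 km.
Altitude h = a − R = 42163 − 6371 = 35792 km.

h_sync ≈ 35790 km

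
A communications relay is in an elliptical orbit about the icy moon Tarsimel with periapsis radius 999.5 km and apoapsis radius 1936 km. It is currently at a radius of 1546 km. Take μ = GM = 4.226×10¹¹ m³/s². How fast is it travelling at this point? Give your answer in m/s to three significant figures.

Semi-major axis a = (r_p + r_a)/2 = 1467.8 km = 1.468×10⁶ m.
Vis-viva: v² = μ(2/r − 1/a) = 4.226×10¹¹ × (1.294×10⁻⁶ − 6.813×10⁻⁷) = 2.588×10⁵ m²/s².
v = 508.7 m/s.

v ≈ 509 m/s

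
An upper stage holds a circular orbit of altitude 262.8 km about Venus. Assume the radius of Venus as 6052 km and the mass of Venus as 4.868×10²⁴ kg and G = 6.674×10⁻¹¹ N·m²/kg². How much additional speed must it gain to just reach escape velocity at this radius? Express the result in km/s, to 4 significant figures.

μ = GM = 6.674×10⁻¹¹ × 4.868×10²⁴ = 3.249×10¹⁴ m³/s².
r = 6052 + 262.8 = 6314.8 km = 6.3148×10⁶ m.
Circular speed v_c = √(μ/r) = 7173 m/s.
Escape speed v_esc = √(2μ/r) = √2 × v_c = 10140 m/s.
Δv = v_esc − v_c = 2971 m/s = 2.971 km/s.

Δv ≈ 2.971 km/s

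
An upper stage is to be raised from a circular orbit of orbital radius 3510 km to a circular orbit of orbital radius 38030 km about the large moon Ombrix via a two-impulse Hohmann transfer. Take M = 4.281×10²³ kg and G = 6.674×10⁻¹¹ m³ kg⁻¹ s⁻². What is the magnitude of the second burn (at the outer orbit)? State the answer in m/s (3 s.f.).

μ = GM = 6.674×10⁻¹¹ × 4.281×10²³ = 2.857×10¹³ m³/s².
r₁ = 3510 km = 3.510×10⁶ m.
r₂ = 38030 km = 3.803×10⁷ m.
Transfer ellipse a_t = (r₁ + r₂)/2 = 2.077×10⁷ m.
At r₁: circular v_c1 = √(μ/r₁) = 2853 m/s; transfer-periapsis v_p = √[μ(2/r₁ − 1/a_t)] = 3861 m/s.
At r₂: circular v_c2 = √(μ/r₂) = 866.8 m/s; transfer-apoapsis v_a = √[μ(2/r₂ − 1/a_t)] = 356.3 m/s.
Δv₂ = v_c2 − v_a = 510.4 m/s.

Δv ≈ 510 m/s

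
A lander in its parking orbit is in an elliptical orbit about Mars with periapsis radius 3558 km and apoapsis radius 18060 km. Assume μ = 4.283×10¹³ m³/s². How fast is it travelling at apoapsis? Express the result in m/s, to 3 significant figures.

Semi-major axis a = (r_p + r_a)/2 = 10809 km = 1.081×10⁷ m.
Vis-viva: v² = μ(2/r − 1/a) = 4.283×10¹³ × (1.107×10⁻⁷ − 9.252×10⁻⁸) = 7.806×10⁵ m²/s².
v = 883.5 m/s.

v ≈ 884 m/s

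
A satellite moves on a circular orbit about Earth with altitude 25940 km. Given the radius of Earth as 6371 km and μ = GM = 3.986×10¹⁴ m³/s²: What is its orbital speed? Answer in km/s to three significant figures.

r = 6371 + 25940 = 32311 km = 3.2311×10⁷ m.
For a circular orbit v = √(μ/r) = √(3.986×10¹⁴ / 3.231×10⁷) = √(1.234×10⁷) = 3512 m/s.
That is 3.512 km/s.

v ≈ 3.51 km/s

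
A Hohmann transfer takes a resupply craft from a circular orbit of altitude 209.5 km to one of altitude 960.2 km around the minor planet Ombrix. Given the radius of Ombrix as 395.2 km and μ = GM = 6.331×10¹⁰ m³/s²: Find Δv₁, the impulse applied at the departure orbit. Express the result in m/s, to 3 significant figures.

r₁ = 395.2 + 209.5 = 604.70 km = 6.0470×10⁵ m.
r₂ = 395.2 + 960.2 = 1355.4 km = 1.3554×10⁶ m.
Transfer ellipse a_t = (r₁ + r₂)/2 = 9.800×10⁵ m.
At r₁: circular v_c1 = √(μ/r₁) = 323.6 m/s; transfer-periapsis v_p = √[μ(2/r₁ − 1/a_t)] = 380.5 m/s.
Δv₁ = v_p − v_c1 = 56.95 m/s.

Δv ≈ 57.0 m/s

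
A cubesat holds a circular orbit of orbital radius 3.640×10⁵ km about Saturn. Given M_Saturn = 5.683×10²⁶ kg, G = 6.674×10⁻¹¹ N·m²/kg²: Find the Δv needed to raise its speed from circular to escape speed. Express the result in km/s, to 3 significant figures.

μ = GM = 6.674×10⁻¹¹ × 5.683×10²⁶ = 3.793×10¹⁶ m³/s².
r = 3.640×10⁵ km = 3.640×10⁸ m.
Circular speed v_c = √(μ/r) = 10210 m/s.
Escape speed v_esc = √(2μ/r) = √2 × v_c = 14440 m/s.
Δv = v_esc − v_c = 4228 m/s = 4.228 km/s.

Δv ≈ 4.23 km/s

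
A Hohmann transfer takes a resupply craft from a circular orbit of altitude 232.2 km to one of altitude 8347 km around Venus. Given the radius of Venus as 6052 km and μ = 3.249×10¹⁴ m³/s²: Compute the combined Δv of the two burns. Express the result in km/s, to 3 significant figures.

r₁ = 6052 + 232.2 = 6284.2 km = 6.2842×10⁶ m.
r₂ = 6052 + 8347 = 14399 km = 1.4399×10⁷ m.
Transfer ellipse a_t = (r₁ + r₂)/2 = 1.034×10⁷ m.
At r₁: circular v_c1 = √(μ/r₁) = 7190 m/s; transfer-periapsis v_p = √[μ(2/r₁ − 1/a_t)] = 8484 m/s.
Δv₁ = v_p − v_c1 = 1294 m/s.
At r₂: circular v_c2 = √(μ/r₂) = 4750 m/s; transfer-apoapsis v_a = √[μ(2/r₂ − 1/a_t)] = 3703 m/s.
Δv₂ = v_c2 − v_a = 1047 m/s.
Total Δv = Δv₁ + Δv₂ = 2341 m/s = 2.341 km/s.

Δv_total ≈ 2.34 km/s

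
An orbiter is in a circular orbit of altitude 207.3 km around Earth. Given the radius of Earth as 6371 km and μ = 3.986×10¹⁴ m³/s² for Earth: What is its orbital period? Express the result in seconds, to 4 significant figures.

T ≈ 5310 seconds

r = 6371 + 207.3 = 6578.3 km = 6.5783×10⁶ m.
Kepler's third law: T = 2π√(r³/μ) = 2π√((6.578×10⁶)³ / 3.986×10¹⁴).
r³/μ = 7.142×10⁵ s², so T = 2π × 8.451×10² = 5.310×10³ s.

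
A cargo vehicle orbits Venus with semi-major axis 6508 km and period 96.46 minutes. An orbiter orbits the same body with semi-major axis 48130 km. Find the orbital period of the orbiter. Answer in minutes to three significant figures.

Kepler's third law: T² ∝ a³, so T₂ = T₁ (a₂/a₁)^(3/2).
a₂/a₁ = 7.396, (a₂/a₁)^(3/2) = 20.11.
T₂ = 96.46 × 20.11 = 1940 minutes.

T₂ ≈ 1940 minutes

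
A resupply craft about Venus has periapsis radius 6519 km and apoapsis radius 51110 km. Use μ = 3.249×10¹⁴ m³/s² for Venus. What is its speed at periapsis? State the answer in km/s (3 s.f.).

Semi-major axis a = (r_p + r_a)/2 = 28814 km = 2.881×10⁷ m.
Vis-viva: v² = μ(2/r − 1/a) = 3.249×10¹⁴ × (3.068×10⁻⁷ − 3.470×10⁻⁸) = 8.840×10⁷ m²/s².
v = 9402 m/s = 9.402 km/s.

v ≈ 9.40 km/s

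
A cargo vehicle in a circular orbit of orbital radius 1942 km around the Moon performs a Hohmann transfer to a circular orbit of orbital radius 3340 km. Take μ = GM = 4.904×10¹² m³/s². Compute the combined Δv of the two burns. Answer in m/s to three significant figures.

Δv_total ≈ 371 m/s

r₁ = 1942 km = 1.942×10⁶ m.
r₂ = 3340 km = 3.340×10⁶ m.
Transfer ellipse a_t = (r₁ + r₂)/2 = 2.641×10⁶ m.
At r₁: circular v_c1 = √(μ/r₁) = 1589 m/s; transfer-perilune v_p = √[μ(2/r₁ − 1/a_t)] = 1787 m/s.
Δv₁ = v_p − v_c1 = 198.0 m/s.
At r₂: circular v_c2 = √(μ/r₂) = 1212 m/s; transfer-apolune v_a = √[μ(2/r₂ − 1/a_t)] = 1039 m/s.
Δv₂ = v_c2 − v_a = 172.7 m/s.
Total Δv = Δv₁ + Δv₂ = 370.6 m/s.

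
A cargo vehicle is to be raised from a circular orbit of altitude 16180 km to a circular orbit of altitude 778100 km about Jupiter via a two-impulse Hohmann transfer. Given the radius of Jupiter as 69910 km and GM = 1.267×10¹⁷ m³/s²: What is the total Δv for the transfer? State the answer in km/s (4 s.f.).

Δv_total ≈ 20.31 km/s

r₁ = 69910 + 16180 = 86090 km = 8.6090×10⁷ m.
r₂ = 69910 + 778100 = 848010 km = 8.4801×10⁸ m.
Transfer ellipse a_t = (r₁ + r₂)/2 = 4.670×10⁸ m.
At r₁: circular v_c1 = √(μ/r₁) = 38360 m/s; transfer-perijove v_p = √[μ(2/r₁ − 1/a_t)] = 51690 m/s.
Δv₁ = v_p − v_c1 = 13330 m/s.
At r₂: circular v_c2 = √(μ/r₂) = 12220 m/s; transfer-apojove v_a = √[μ(2/r₂ − 1/a_t)] = 5248 m/s.
Δv₂ = v_c2 − v_a = 6975 m/s.
Total Δv = Δv₁ + Δv₂ = 20310 m/s = 20.31 km/s.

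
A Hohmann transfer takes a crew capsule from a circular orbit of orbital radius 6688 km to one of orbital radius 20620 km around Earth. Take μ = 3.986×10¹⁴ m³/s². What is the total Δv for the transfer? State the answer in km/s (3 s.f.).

r₁ = 6688 km = 6.688×10⁶ m.
r₂ = 20620 km = 2.062×10⁷ m.
Transfer ellipse a_t = (r₁ + r₂)/2 = 1.365×10⁷ m.
At r₁: circular v_c1 = √(μ/r₁) = 7720 m/s; transfer-perigee v_p = √[μ(2/r₁ − 1/a_t)] = 9487 m/s.
Δv₁ = v_p − v_c1 = 1767 m/s.
At r₂: circular v_c2 = √(μ/r₂) = 4397 m/s; transfer-apogee v_a = √[μ(2/r₂ − 1/a_t)] = 3077 m/s.
Δv₂ = v_c2 − v_a = 1320 m/s.
Total Δv = Δv₁ + Δv₂ = 3087 m/s = 3.087 km/s.

Δv_total ≈ 3.09 km/s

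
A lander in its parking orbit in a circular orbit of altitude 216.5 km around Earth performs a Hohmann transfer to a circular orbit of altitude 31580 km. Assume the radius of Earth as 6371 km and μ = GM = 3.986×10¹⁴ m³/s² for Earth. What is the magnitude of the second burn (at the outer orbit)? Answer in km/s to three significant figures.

Δv ≈ 1.48 km/s

r₁ = 6371 + 216.5 = 6587.5 km = 6.5875×10⁶ m.
r₂ = 6371 + 31580 = 37951 km = 3.7951×10⁷ m.
Transfer ellipse a_t = (r₁ + r₂)/2 = 2.227×10⁷ m.
At r₁: circular v_c1 = √(μ/r₁) = 7779 m/s; transfer-perigee v_p = √[μ(2/r₁ − 1/a_t)] = 10150 m/s.
At r₂: circular v_c2 = √(μ/r₂) = 3241 m/s; transfer-apogee v_a = √[μ(2/r₂ − 1/a_t)] = 1763 m/s.
Δv₂ = v_c2 − v_a = 1478 m/s.
= 1.478 km/s.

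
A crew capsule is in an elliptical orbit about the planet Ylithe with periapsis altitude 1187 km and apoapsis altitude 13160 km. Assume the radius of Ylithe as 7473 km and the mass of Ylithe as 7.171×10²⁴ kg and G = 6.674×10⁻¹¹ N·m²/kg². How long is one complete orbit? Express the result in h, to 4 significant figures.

T ≈ 4.472 h

μ = GM = 6.674×10⁻¹¹ × 7.171×10²⁴ = 4.786×10¹⁴ m³/s².
r_p = 7473 + 1187 = 8660.0 km = 8.6600×10⁶ m.
r_a = 7473 + 13160 = 20633 km = 2.0633×10⁷ m.
Semi-major axis a = (r_p + r_a)/2 = (8660.0 + 20633)/2 = 14646 km = 1.465×10⁷ m.
By Kepler's third law T = 2π√(a³/μ) = 2π × 2.562×10³ = 1.610×10⁴ s.
= 4.472 h.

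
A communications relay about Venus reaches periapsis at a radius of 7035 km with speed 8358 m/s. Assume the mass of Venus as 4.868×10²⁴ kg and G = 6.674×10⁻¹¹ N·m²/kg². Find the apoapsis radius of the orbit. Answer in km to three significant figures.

μ = GM = 6.674×10⁻¹¹ × 4.868×10²⁴ = 3.249×10¹⁴ m³/s².
r_p = 7.035×10⁶ m.
Specific energy ε = v²/2 − μ/r = -1.125×10⁷ J/kg, so a = −μ/(2ε) = 1.443×10⁷ m.
The apsides satisfy r_p + r_a = 2a, so the apoapsis radius is 2a − r_p = 2.183×10⁷ m = 21834 km.

apoapsis radius ≈ 21800 km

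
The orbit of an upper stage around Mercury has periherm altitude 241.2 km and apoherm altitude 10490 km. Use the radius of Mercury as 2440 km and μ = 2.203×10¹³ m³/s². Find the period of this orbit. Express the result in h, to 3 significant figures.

r_p = 2440 + 241.2 = 2681.2 km = 2.6812×10⁶ m.
r_a = 2440 + 10490 = 12930 km = 1.2930×10⁷ m.
Semi-major axis a = (r_p + r_a)/2 = (2681.2 + 12930)/2 = 7805.6 km = 7.806×10⁶ m.
By Kepler's third law T = 2π√(a³/μ) = 2π × 4.646×10³ = 2.919×10⁴ s.
= 8.109 h.

T ≈ 8.11 h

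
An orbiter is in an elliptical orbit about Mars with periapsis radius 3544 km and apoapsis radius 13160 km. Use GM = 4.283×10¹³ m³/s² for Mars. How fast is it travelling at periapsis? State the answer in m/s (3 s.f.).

Semi-major axis a = (r_p + r_a)/2 = 8352.0 km = 8.352×10⁶ m.
Vis-viva: v² = μ(2/r − 1/a) = 4.283×10¹³ × (5.643×10⁻⁷ − 1.197×10⁻⁷) = 1.904×10⁷ m²/s².
v = 4364 m/s.

v ≈ 4360 m/s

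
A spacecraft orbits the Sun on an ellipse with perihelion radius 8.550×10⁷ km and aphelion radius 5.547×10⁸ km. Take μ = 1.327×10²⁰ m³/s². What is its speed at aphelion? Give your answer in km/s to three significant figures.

v ≈ 7.99 km/s

Semi-major axis a = (r_p + r_a)/2 = 3.2010×10⁸ km = 3.201×10¹¹ m.
Vis-viva: v² = μ(2/r − 1/a) = 1.327×10²⁰ × (3.606×10⁻¹² − 3.124×10⁻¹²) = 6.390×10⁷ m²/s².
v = 7994 m/s = 7.994 km/s.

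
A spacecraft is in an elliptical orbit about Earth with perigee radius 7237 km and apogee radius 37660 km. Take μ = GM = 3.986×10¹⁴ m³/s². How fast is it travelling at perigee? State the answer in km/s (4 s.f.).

Semi-major axis a = (r_p + r_a)/2 = 22448 km = 2.245×10⁷ m.
Vis-viva: v² = μ(2/r − 1/a) = 3.986×10¹⁴ × (2.764×10⁻⁷ − 4.455×10⁻⁸) = 9.240×10⁷ m²/s².
v = 9612 m/s = 9.612 km/s.

v ≈ 9.612 km/s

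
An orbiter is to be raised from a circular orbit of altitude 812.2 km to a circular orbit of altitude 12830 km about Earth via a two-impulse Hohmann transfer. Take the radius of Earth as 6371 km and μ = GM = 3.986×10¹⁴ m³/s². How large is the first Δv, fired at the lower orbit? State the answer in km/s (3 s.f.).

r₁ = 6371 + 812.2 = 7183.2 km = 7.1832×10⁶ m.
r₂ = 6371 + 12830 = 19201 km = 1.9201×10⁷ m.
Transfer ellipse a_t = (r₁ + r₂)/2 = 1.319×10⁷ m.
At r₁: circular v_c1 = √(μ/r₁) = 7449 m/s; transfer-perigee v_p = √[μ(2/r₁ − 1/a_t)] = 8987 m/s.
Δv₁ = v_p − v_c1 = 1538 m/s.
= 1.538 km/s.

Δv ≈ 1.54 km/s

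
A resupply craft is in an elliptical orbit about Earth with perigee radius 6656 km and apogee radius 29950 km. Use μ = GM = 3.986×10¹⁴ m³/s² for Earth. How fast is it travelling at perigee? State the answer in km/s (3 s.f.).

Semi-major axis a = (r_p + r_a)/2 = 18303 km = 1.830×10⁷ m.
Vis-viva: v² = μ(2/r − 1/a) = 3.986×10¹⁴ × (3.005×10⁻⁷ − 5.464×10⁻⁸) = 9.799×10⁷ m²/s².
v = 9899 m/s = 9.899 km/s.

v ≈ 9.90 km/s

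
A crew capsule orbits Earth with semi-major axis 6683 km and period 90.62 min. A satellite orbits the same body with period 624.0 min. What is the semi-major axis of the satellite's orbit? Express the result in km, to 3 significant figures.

a₂ ≈ 24200 km

Kepler's third law: a³ ∝ T², so a₂ = a₁ (T₂/T₁)^(2/3).
T₂/T₁ = 6.886, (T₂/T₁)^(2/3) = 3.619.
a₂ = 6683 × 3.619 = 24190 km.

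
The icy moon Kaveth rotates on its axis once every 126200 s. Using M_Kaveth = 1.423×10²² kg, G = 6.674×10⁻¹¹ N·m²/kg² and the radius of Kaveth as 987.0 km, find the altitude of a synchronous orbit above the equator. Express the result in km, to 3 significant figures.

μ = GM = 6.674×10⁻¹¹ × 1.423×10²² = 9.497×10¹¹ m³/s².
A synchronous orbit has period T, so by Kepler's third law a = (μT²/4π²)^(1/3).
μT²/4π² = 9.497×10¹¹ × (1.262×10⁵)² / 39.48 = 3.831×10²⁰ m³.
a = 7.263×10⁶ m = 7263.0 km.
Altitude h = a − R = 7263.0 − 987.0 = 6276.0 km.

h_sync ≈ 6280 km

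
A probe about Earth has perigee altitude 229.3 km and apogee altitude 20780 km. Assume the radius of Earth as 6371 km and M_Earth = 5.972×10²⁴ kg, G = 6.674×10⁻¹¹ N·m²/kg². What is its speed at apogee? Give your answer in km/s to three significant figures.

μ = GM = 6.674×10⁻¹¹ × 5.972×10²⁴ = 3.986×10¹⁴ m³/s².
r_p = 6371 + 229.3 = 6600.3 km = 6.6003×10⁶ m.
r_a = 6371 + 20780 = 27151 km = 2.7151×10⁷ m.
Semi-major axis a = (r_p + r_a)/2 = 16876 km = 1.688×10⁷ m.
Vis-viva: v² = μ(2/r − 1/a) = 3.986×10¹⁴ × (7.366×10⁻⁸ − 5.926×10⁻⁸) = 5.741×10⁶ m²/s².
v = 2396 m/s = 2.396 km/s.

v ≈ 2.40 km/s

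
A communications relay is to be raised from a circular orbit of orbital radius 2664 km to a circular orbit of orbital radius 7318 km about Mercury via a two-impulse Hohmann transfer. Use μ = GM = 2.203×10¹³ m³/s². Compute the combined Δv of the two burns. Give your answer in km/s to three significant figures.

r₁ = 2664 km = 2.664×10⁶ m.
r₂ = 7318 km = 7.318×10⁶ m.
Transfer ellipse a_t = (r₁ + r₂)/2 = 4.991×10⁶ m.
At r₁: circular v_c1 = √(μ/r₁) = 2876 m/s; transfer-periherm v_p = √[μ(2/r₁ − 1/a_t)] = 3482 m/s.
Δv₁ = v_p − v_c1 = 606.4 m/s.
At r₂: circular v_c2 = √(μ/r₂) = 1735 m/s; transfer-apoherm v_a = √[μ(2/r₂ − 1/a_t)] = 1268 m/s.
Δv₂ = v_c2 − v_a = 467.4 m/s.
Total Δv = Δv₁ + Δv₂ = 1074 m/s = 1.074 km/s.

Δv_total ≈ 1.07 km/s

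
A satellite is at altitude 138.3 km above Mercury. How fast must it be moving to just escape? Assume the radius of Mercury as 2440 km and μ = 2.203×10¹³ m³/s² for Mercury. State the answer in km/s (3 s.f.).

v_esc ≈ 4.13 km/s

r = 2440 + 138.3 = 2578.3 km = 2.5783×10⁶ m.
Escape speed v_esc = √(2μ/r) = √(2 × 2.203×10¹³ / 2.578×10⁶) = √(1.709×10⁷) = 4134 m/s.
= 4.134 km/s.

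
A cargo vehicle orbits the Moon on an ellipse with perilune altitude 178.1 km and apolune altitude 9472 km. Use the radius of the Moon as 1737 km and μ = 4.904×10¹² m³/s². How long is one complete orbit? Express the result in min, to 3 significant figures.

r_p = 1737 + 178.1 = 1915.1 km = 1.9151×10⁶ m.
r_a = 1737 + 9472 = 11209 km = 1.1209×10⁷ m.
Semi-major axis a = (r_p + r_a)/2 = (1915.1 + 11209)/2 = 6562.1 km = 6.562×10⁶ m.
By Kepler's third law T = 2π√(a³/μ) = 2π × 7.591×10³ = 4.769×10⁴ s.
= 794.9 min.

T ≈ 795 min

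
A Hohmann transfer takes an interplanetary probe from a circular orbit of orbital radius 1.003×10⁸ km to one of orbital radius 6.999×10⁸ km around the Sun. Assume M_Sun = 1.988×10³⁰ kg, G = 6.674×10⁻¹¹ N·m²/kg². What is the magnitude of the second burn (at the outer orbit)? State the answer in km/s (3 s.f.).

μ = GM = 6.674×10⁻¹¹ × 1.988×10³⁰ = 1.327×10²⁰ m³/s².
r₁ = 1.003×10⁸ km = 1.003×10¹¹ m.
r₂ = 6.999×10⁸ km = 6.999×10¹¹ m.
Transfer ellipse a_t = (r₁ + r₂)/2 = 4.001×10¹¹ m.
At r₁: circular v_c1 = √(μ/r₁) = 36370 m/s; transfer-perihelion v_p = √[μ(2/r₁ − 1/a_t)] = 48100 m/s.
At r₂: circular v_c2 = √(μ/r₂) = 13770 m/s; transfer-aphelion v_a = √[μ(2/r₂ − 1/a_t)] = 6894 m/s.
Δv₂ = v_c2 − v_a = 6875 m/s.
= 6.875 km/s.

Δv ≈ 6.87 km/s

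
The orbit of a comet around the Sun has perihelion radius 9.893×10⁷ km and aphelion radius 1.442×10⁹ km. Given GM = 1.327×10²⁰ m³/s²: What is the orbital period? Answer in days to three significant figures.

T ≈ 4270 days

Semi-major axis a = (r_p + r_a)/2 = (9.8930×10⁷ + 1.4420×10⁹)/2 = 7.7046×10⁸ km = 7.705×10¹¹ m.
By Kepler's third law T = 2π√(a³/μ) = 2π × 5.871×10⁷ = 3.689×10⁸ s.
= 4269 days.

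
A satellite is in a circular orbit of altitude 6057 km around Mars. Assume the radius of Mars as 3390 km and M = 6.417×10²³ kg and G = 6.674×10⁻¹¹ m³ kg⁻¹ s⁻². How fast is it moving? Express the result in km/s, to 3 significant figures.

μ = GM = 6.674×10⁻¹¹ × 6.417×10²³ = 4.283×10¹³ m³/s².
r = 3390 + 6057 = 9447.0 km = 9.4470×10⁶ m.
For a circular orbit v = √(μ/r) = √(4.283×10¹³ / 9.447×10⁶) = √(4.533×10⁶) = 2129 m/s.
That is 2.129 km/s.

v ≈ 2.13 km/s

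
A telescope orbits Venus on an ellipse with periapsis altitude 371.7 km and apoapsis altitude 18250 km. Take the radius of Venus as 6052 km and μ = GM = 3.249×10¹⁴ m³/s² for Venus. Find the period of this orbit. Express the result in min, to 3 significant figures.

r_p = 6052 + 371.7 = 6423.7 km = 6.4237×10⁶ m.
r_a = 6052 + 18250 = 24302 km = 2.4302×10⁷ m.
Semi-major axis a = (r_p + r_a)/2 = (6423.7 + 24302)/2 = 15363 km = 1.536×10⁷ m.
By Kepler's third law T = 2π√(a³/μ) = 2π × 3.341×10³ = 2.099×10⁴ s.
= 349.8 min.

T ≈ 350 min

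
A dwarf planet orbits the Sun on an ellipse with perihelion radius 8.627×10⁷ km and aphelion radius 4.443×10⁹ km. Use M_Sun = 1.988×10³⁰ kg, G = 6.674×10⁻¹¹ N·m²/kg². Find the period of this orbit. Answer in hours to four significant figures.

T ≈ 516400 hours

μ = GM = 6.674×10⁻¹¹ × 1.988×10³⁰ = 1.327×10²⁰ m³/s².
Semi-major axis a = (r_p + r_a)/2 = (8.6270×10⁷ + 4.4430×10⁹)/2 = 2.2646×10⁹ km = 2.265×10¹² m.
By Kepler's third law T = 2π√(a³/μ) = 2π × 2.959×10⁸ = 1.859×10⁹ s.
= 5.164×10⁵ hours.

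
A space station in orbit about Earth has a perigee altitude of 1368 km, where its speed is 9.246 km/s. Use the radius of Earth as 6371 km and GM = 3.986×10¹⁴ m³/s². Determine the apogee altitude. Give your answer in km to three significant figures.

r_p = 6371 + 1368 = 7739.0 km = 7.739×10⁶ m.
Specific energy ε = v²/2 − μ/r = -8.761×10⁶ J/kg, so a = −μ/(2ε) = 2.275×10⁷ m.
The apsides satisfy r_p + r_a = 2a, so the apogee radius is 2a − r_p = 3.776×10⁷ m = 37758 km.
Apogee altitude = 37758 − 6371 = 31387 km.

apogee altitude ≈ 31400 km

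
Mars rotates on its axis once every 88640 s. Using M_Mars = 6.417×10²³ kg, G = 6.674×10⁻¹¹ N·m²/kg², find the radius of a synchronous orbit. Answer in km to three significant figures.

r_sync ≈ 20400 km

μ = GM = 6.674×10⁻¹¹ × 6.417×10²³ = 4.283×10¹³ m³/s².
A synchronous orbit has period T, so by Kepler's third law a = (μT²/4π²)^(1/3).
μT²/4π² = 4.283×10¹³ × (8.864×10⁴)² / 39.48 = 8.524×10²¹ m³.
a = 2.043×10⁷ m = 20427 km.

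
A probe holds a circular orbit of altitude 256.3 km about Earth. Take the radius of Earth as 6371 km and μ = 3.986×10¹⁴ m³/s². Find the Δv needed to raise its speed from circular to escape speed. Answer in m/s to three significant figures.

Δv ≈ 3210 m/s

r = 6371 + 256.3 = 6627.3 km = 6.6273×10⁶ m.
Circular speed v_c = √(μ/r) = 7755 m/s.
Escape speed v_esc = √(2μ/r) = √2 × v_c = 10970 m/s.
Δv = v_esc − v_c = 3212 m/s.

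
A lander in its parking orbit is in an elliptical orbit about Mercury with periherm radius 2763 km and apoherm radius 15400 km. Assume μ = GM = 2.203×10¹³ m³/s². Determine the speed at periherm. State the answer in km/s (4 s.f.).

v ≈ 3.677 km/s

Semi-major axis a = (r_p + r_a)/2 = 9081.5 km = 9.082×10⁶ m.
Vis-viva: v² = μ(2/r − 1/a) = 2.203×10¹³ × (7.239×10⁻⁷ − 1.101×10⁻⁷) = 1.352×10⁷ m²/s².
v = 3677 m/s = 3.677 km/s.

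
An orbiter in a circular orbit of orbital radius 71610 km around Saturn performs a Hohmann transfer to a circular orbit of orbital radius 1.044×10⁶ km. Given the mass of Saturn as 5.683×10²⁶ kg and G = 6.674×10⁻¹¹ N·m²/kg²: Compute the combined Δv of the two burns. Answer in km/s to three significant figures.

μ = GM = 6.674×10⁻¹¹ × 5.683×10²⁶ = 3.793×10¹⁶ m³/s².
r₁ = 71610 km = 7.161×10⁷ m.
r₂ = 1.044×10⁶ km = 1.044×10⁹ m.
Transfer ellipse a_t = (r₁ + r₂)/2 = 5.578×10⁸ m.
At r₁: circular v_c1 = √(μ/r₁) = 23010 m/s; transfer-perikrone v_p = √[μ(2/r₁ − 1/a_t)] = 31490 m/s.
Δv₁ = v_p − v_c1 = 8471 m/s.
At r₂: circular v_c2 = √(μ/r₂) = 6027 m/s; transfer-apokrone v_a = √[μ(2/r₂ − 1/a_t)] = 2160 m/s.
Δv₂ = v_c2 − v_a = 3868 m/s.
Total Δv = Δv₁ + Δv₂ = 12340 m/s = 12.34 km/s.

Δv_total ≈ 12.3 km/s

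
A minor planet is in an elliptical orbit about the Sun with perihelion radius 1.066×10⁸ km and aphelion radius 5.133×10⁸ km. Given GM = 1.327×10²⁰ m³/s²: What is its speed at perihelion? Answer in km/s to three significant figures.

Semi-major axis a = (r_p + r_a)/2 = 3.0995×10⁸ km = 3.100×10¹¹ m.
Vis-viva: v² = μ(2/r − 1/a) = 1.327×10²⁰ × (1.876×10⁻¹¹ − 3.226×10⁻¹²) = 2.062×10⁹ m²/s².
v = 45400 m/s = 45.40 km/s.

v ≈ 45.4 km/s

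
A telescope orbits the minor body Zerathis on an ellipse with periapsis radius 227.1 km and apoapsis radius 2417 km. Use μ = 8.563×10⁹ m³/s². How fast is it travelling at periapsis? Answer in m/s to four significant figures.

v ≈ 262.6 m/s

Semi-major axis a = (r_p + r_a)/2 = 1322.0 km = 1.322×10⁶ m.
Vis-viva: v² = μ(2/r − 1/a) = 8.563×10⁹ × (8.807×10⁻⁶ − 7.564×10⁻⁷) = 6.893×10⁴ m²/s².
v = 262.6 m/s.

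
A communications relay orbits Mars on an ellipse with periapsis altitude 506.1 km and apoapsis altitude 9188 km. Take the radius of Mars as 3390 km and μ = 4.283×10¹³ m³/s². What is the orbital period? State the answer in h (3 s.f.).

T ≈ 6.30 h

r_p = 3390 + 506.1 = 3896.1 km = 3.8961×10⁶ m.
r_a = 3390 + 9188 = 12578 km = 1.2578×10⁷ m.
Semi-major axis a = (r_p + r_a)/2 = (3896.1 + 12578)/2 = 8237.0 km = 8.237×10⁶ m.
By Kepler's third law T = 2π√(a³/μ) = 2π × 3.612×10³ = 2.270×10⁴ s.
= 6.305 h.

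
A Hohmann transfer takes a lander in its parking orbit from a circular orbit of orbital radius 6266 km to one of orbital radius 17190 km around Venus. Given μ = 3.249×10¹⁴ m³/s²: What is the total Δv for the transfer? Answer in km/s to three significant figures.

r₁ = 6266 km = 6.266×10⁶ m.
r₂ = 17190 km = 1.719×10⁷ m.
Transfer ellipse a_t = (r₁ + r₂)/2 = 1.173×10⁷ m.
At r₁: circular v_c1 = √(μ/r₁) = 7201 m/s; transfer-periapsis v_p = √[μ(2/r₁ − 1/a_t)] = 8718 m/s.
Δv₁ = v_p − v_c1 = 1517 m/s.
At r₂: circular v_c2 = √(μ/r₂) = 4347 m/s; transfer-apoapsis v_a = √[μ(2/r₂ − 1/a_t)] = 3178 m/s.
Δv₂ = v_c2 − v_a = 1170 m/s.
Total Δv = Δv₁ + Δv₂ = 2687 m/s = 2.687 km/s.

Δv_total ≈ 2.69 km/s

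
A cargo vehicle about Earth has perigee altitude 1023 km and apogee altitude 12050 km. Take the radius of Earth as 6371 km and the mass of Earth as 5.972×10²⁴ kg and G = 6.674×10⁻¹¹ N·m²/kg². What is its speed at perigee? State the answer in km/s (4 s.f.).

v ≈ 8.771 km/s

μ = GM = 6.674×10⁻¹¹ × 5.972×10²⁴ = 3.986×10¹⁴ m³/s².
r_p = 6371 + 1023 = 7394.0 km = 7.3940×10⁶ m.
r_a = 6371 + 12050 = 18421 km = 1.8421×10⁷ m.
Semi-major axis a = (r_p + r_a)/2 = 12908 km = 1.291×10⁷ m.
Vis-viva: v² = μ(2/r − 1/a) = 3.986×10¹⁴ × (2.705×10⁻⁷ − 7.747×10⁻⁸) = 7.693×10⁷ m²/s².
v = 8771 m/s = 8.771 km/s.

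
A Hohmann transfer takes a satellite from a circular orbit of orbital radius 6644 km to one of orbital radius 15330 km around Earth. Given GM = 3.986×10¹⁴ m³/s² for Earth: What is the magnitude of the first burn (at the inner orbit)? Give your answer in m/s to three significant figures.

Δv ≈ 1400 m/s

r₁ = 6644 km = 6.644×10⁶ m.
r₂ = 15330 km = 1.533×10⁷ m.
Transfer ellipse a_t = (r₁ + r₂)/2 = 1.099×10⁷ m.
At r₁: circular v_c1 = √(μ/r₁) = 7746 m/s; transfer-perigee v_p = √[μ(2/r₁ − 1/a_t)] = 9149 m/s.
Δv₁ = v_p − v_c1 = 1404 m/s.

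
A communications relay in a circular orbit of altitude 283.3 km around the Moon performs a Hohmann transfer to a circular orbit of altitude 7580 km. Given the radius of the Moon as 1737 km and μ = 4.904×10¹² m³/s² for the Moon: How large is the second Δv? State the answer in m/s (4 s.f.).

Δv ≈ 292.4 m/s

r₁ = 1737 + 283.3 = 2020.3 km = 2.0203×10⁶ m.
r₂ = 1737 + 7580 = 9317.0 km = 9.3170×10⁶ m.
Transfer ellipse a_t = (r₁ + r₂)/2 = 5.669×10⁶ m.
At r₁: circular v_c1 = √(μ/r₁) = 1558 m/s; transfer-perilune v_p = √[μ(2/r₁ − 1/a_t)] = 1997 m/s.
At r₂: circular v_c2 = √(μ/r₂) = 725.5 m/s; transfer-apolune v_a = √[μ(2/r₂ − 1/a_t)] = 433.1 m/s.
Δv₂ = v_c2 − v_a = 292.4 m/s.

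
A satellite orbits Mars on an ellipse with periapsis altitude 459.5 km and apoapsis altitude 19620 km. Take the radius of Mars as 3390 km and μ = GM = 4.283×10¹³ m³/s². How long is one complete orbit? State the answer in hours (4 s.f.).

r_p = 3390 + 459.5 = 3849.5 km = 3.8495×10⁶ m.
r_a = 3390 + 19620 = 23010 km = 2.3010×10⁷ m.
Semi-major axis a = (r_p + r_a)/2 = (3849.5 + 23010)/2 = 13430 km = 1.343×10⁷ m.
By Kepler's third law T = 2π√(a³/μ) = 2π × 7.520×10³ = 4.725×10⁴ s.
= 13.13 hours.

T ≈ 13.13 hours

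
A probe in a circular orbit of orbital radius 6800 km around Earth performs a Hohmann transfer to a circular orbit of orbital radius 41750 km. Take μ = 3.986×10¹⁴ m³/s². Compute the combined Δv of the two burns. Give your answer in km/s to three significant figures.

r₁ = 6800 km = 6.800×10⁶ m.
r₂ = 41750 km = 4.175×10⁷ m.
Transfer ellipse a_t = (r₁ + r₂)/2 = 2.428×10⁷ m.
At r₁: circular v_c1 = √(μ/r₁) = 7656 m/s; transfer-perigee v_p = √[μ(2/r₁ − 1/a_t)] = 10040 m/s.
Δv₁ = v_p − v_c1 = 2384 m/s.
At r₂: circular v_c2 = √(μ/r₂) = 3090 m/s; transfer-apogee v_a = √[μ(2/r₂ − 1/a_t)] = 1635 m/s.
Δv₂ = v_c2 − v_a = 1455 m/s.
Total Δv = Δv₁ + Δv₂ = 3839 m/s = 3.839 km/s.

Δv_total ≈ 3.84 km/s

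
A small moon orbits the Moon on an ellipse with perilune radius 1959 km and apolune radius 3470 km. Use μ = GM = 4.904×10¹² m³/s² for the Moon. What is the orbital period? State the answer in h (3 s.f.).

T ≈ 3.52 h

Semi-major axis a = (r_p + r_a)/2 = (1959.0 + 3470.0)/2 = 2714.5 km = 2.714×10⁶ m.
By Kepler's third law T = 2π√(a³/μ) = 2π × 2.020×10³ = 1.269×10⁴ s.
= 3.525 h.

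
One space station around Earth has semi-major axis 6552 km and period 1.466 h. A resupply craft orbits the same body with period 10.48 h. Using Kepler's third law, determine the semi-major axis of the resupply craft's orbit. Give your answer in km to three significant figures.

a₂ ≈ 24300 km

Kepler's third law: a³ ∝ T², so a₂ = a₁ (T₂/T₁)^(2/3).
T₂/T₁ = 7.149, (T₂/T₁)^(2/3) = 3.711.
a₂ = 6552 × 3.711 = 24310 km.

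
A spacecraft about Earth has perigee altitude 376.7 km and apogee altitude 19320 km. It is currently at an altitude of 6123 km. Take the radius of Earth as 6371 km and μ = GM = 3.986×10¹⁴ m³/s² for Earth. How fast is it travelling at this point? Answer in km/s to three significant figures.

v ≈ 6.26 km/s

r_p = 6371 + 376.7 = 6747.7 km = 6.7477×10⁶ m.
r_a = 6371 + 19320 = 25691 km = 2.5691×10⁷ m.
r = 6371 + 6123 = 12494 km = 1.249×10⁷ m.
Semi-major axis a = (r_p + r_a)/2 = 16219 km = 1.622×10⁷ m.
Vis-viva: v² = μ(2/r − 1/a) = 3.986×10¹⁴ × (1.601×10⁻⁷ − 6.165×10⁻⁸) = 3.923×10⁷ m²/s².
v = 6263 m/s = 6.263 km/s.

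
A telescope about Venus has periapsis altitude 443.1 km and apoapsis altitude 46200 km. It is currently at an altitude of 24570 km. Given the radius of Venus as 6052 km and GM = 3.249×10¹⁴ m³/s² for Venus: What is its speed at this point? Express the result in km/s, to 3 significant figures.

v ≈ 3.19 km/s

r_p = 6052 + 443.1 = 6495.1 km = 6.4951×10⁶ m.
r_a = 6052 + 46200 = 52252 km = 5.2252×10⁷ m.
r = 6052 + 24570 = 30622 km = 3.062×10⁷ m.
Semi-major axis a = (r_p + r_a)/2 = 29374 km = 2.937×10⁷ m.
Vis-viva: v² = μ(2/r − 1/a) = 3.249×10¹⁴ × (6.531×10⁻⁸ − 3.404×10⁻⁸) = 1.016×10⁷ m²/s².
v = 3187 m/s = 3.187 km/s.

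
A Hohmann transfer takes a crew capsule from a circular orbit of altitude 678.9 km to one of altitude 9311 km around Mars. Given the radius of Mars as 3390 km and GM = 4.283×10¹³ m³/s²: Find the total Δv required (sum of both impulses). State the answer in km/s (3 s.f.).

Δv_total ≈ 1.31 km/s

r₁ = 3390 + 678.9 = 4068.9 km = 4.0689×10⁶ m.
r₂ = 3390 + 9311 = 12701 km = 1.2701×10⁷ m.
Transfer ellipse a_t = (r₁ + r₂)/2 = 8.385×10⁶ m.
At r₁: circular v_c1 = √(μ/r₁) = 3244 m/s; transfer-periapsis v_p = √[μ(2/r₁ − 1/a_t)] = 3993 m/s.
Δv₁ = v_p − v_c1 = 748.6 m/s.
At r₂: circular v_c2 = √(μ/r₂) = 1836 m/s; transfer-apoapsis v_a = √[μ(2/r₂ − 1/a_t)] = 1279 m/s.
Δv₂ = v_c2 − v_a = 557.1 m/s.
Total Δv = Δv₁ + Δv₂ = 1306 m/s = 1.306 km/s.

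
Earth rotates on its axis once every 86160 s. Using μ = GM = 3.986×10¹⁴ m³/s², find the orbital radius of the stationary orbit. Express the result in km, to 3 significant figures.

r_sync ≈ 42200 km

A synchronous orbit has period T, so by Kepler's third law a = (μT²/4π²)^(1/3).
μT²/4π² = 3.986×10¹⁴ × (8.616×10⁴)² / 39.48 = 7.495×10²² m³.
a = 4.216×10⁷ m = 42163 km.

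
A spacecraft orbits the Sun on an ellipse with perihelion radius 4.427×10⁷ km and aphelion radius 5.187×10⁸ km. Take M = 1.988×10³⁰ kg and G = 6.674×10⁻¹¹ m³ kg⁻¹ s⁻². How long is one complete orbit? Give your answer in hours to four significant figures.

T ≈ 22630 hours

μ = GM = 6.674×10⁻¹¹ × 1.988×10³⁰ = 1.327×10²⁰ m³/s².
Semi-major axis a = (r_p + r_a)/2 = (4.4270×10⁷ + 5.1870×10⁸)/2 = 2.8148×10⁸ km = 2.815×10¹¹ m.
By Kepler's third law T = 2π√(a³/μ) = 2π × 1.297×10⁷ = 8.146×10⁷ s.
= 22630 hours.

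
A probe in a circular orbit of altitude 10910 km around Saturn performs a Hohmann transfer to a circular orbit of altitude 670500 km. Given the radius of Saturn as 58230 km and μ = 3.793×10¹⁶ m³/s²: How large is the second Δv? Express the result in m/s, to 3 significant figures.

Δv ≈ 4210 m/s

r₁ = 58230 + 10910 = 69140 km = 6.9140×10⁷ m.
r₂ = 58230 + 670500 = 728730 km = 7.2873×10⁸ m.
Transfer ellipse a_t = (r₁ + r₂)/2 = 3.989×10⁸ m.
At r₁: circular v_c1 = √(μ/r₁) = 23420 m/s; transfer-perikrone v_p = √[μ(2/r₁ − 1/a_t)] = 31660 m/s.
At r₂: circular v_c2 = √(μ/r₂) = 7215 m/s; transfer-apokrone v_a = √[μ(2/r₂ − 1/a_t)] = 3003 m/s.
Δv₂ = v_c2 − v_a = 4211 m/s.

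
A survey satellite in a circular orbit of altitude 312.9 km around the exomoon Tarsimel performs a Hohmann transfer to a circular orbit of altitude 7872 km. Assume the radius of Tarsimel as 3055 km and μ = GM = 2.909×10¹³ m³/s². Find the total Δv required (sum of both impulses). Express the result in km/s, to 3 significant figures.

r₁ = 3055 + 312.9 = 3367.9 km = 3.3679×10⁶ m.
r₂ = 3055 + 7872 = 10927 km = 1.0927×10⁷ m.
Transfer ellipse a_t = (r₁ + r₂)/2 = 7.147×10⁶ m.
At r₁: circular v_c1 = √(μ/r₁) = 2939 m/s; transfer-periapsis v_p = √[μ(2/r₁ − 1/a_t)] = 3634 m/s.
Δv₁ = v_p − v_c1 = 694.9 m/s.
At r₂: circular v_c2 = √(μ/r₂) = 1632 m/s; transfer-apoapsis v_a = √[μ(2/r₂ − 1/a_t)] = 1120 m/s.
Δv₂ = v_c2 − v_a = 511.6 m/s.
Total Δv = Δv₁ + Δv₂ = 1207 m/s = 1.207 km/s.

Δv_total ≈ 1.21 km/s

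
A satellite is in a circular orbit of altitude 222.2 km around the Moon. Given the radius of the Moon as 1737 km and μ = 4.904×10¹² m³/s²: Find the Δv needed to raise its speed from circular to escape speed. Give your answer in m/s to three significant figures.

r = 1737 + 222.2 = 1959.2 km = 1.9592×10⁶ m.
Circular speed v_c = √(μ/r) = 1582 m/s.
Escape speed v_esc = √(2μ/r) = √2 × v_c = 2237 m/s.
Δv = v_esc − v_c = 655.3 m/s.

Δv ≈ 655 m/s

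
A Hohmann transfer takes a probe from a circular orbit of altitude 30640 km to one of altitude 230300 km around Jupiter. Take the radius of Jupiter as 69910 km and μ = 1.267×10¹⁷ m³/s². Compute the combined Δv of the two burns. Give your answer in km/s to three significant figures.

r₁ = 69910 + 30640 = 100550 km = 1.0055×10⁸ m.
r₂ = 69910 + 230300 = 300210 km = 3.0021×10⁸ m.
Transfer ellipse a_t = (r₁ + r₂)/2 = 2.004×10⁸ m.
At r₁: circular v_c1 = √(μ/r₁) = 35500 m/s; transfer-perijove v_p = √[μ(2/r₁ − 1/a_t)] = 43450 m/s.
Δv₁ = v_p − v_c1 = 7952 m/s.
At r₂: circular v_c2 = √(μ/r₂) = 20540 m/s; transfer-apojove v_a = √[μ(2/r₂ − 1/a_t)] = 14550 m/s.
Δv₂ = v_c2 − v_a = 5991 m/s.
Total Δv = Δv₁ + Δv₂ = 13940 m/s = 13.94 km/s.

Δv_total ≈ 13.9 km/s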